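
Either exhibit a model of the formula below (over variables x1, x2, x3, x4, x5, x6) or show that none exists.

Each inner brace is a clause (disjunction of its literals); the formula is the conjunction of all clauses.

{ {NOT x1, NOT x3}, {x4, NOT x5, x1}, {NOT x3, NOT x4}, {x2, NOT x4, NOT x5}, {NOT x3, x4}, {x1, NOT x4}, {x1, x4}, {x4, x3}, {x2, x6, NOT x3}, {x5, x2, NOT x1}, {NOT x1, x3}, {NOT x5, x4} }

UNSATISFIABLE

Case x1 = false:
From the singleton clause (NOT x4), x4 = false.
But (x4) is also a unit clause — contradiction.
So x1 must be the other value — set x1 = true.
From the singleton clause (NOT x3), x3 = false.
But (x3) is also a unit clause — contradiction.
Either choice for x1 ends in contradiction.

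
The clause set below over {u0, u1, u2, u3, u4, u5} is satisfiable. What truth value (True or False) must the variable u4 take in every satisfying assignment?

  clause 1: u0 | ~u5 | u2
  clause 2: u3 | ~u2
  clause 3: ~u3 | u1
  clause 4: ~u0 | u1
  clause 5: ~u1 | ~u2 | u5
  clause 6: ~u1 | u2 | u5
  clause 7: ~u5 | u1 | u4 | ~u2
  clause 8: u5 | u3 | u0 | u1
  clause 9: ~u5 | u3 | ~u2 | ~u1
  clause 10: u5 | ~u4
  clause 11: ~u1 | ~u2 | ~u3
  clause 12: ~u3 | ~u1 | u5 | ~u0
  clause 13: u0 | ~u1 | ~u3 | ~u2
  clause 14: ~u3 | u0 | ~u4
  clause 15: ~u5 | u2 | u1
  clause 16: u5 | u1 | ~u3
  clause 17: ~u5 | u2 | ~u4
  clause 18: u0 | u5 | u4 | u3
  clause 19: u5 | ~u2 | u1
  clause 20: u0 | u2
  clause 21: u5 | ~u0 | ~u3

Suppose u4 = 1.
From the singleton clause (u5), u5 = 1.
From the singleton clause (u2), u2 = 1.
From the singleton clause (u3), u3 = 1.
From the singleton clause (u1), u1 = 1.
But (~u1) is also a unit clause — contradiction.
So every satisfying assignment has u4 = False.

False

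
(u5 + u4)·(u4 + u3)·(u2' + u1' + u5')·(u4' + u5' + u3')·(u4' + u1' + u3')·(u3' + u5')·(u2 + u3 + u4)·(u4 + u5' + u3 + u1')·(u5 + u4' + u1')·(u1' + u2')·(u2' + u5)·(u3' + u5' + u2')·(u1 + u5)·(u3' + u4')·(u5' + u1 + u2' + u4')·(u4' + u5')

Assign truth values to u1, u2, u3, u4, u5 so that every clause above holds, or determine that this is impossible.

UNSATISFIABLE

Suppose u5 = 1.
Unit clause (u3') forces u3 = 0.
Unit clause (u4) forces u4 = 1.
But (u4') is also a unit clause — contradiction.
So u5 must be the other value — set u5 = 0.
Unit clause (u4) forces u4 = 1.
Unit clause (u1') forces u1 = 0.
But (u1) is also a unit clause — contradiction.
Both values of u5 lead to a conflict.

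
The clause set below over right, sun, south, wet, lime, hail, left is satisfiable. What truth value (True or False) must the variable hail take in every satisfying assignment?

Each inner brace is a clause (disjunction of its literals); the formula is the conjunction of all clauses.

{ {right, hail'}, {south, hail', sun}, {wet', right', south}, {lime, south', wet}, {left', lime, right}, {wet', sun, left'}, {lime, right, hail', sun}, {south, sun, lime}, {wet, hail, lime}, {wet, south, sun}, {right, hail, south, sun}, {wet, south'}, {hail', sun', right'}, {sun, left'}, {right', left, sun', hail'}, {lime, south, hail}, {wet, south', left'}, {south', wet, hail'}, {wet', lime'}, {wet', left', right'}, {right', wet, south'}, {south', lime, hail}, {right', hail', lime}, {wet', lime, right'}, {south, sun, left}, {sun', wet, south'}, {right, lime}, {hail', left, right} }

Suppose hail = 1.
(right) alone gives right = 1.
(sun') alone gives sun = 0.
(south) alone gives south = 1.
(wet) alone gives wet = 1.
(left') alone gives left = 0.
(lime') alone gives lime = 0.
But (lime) is also a unit clause — contradiction.
So every satisfying assignment has hail = False.

False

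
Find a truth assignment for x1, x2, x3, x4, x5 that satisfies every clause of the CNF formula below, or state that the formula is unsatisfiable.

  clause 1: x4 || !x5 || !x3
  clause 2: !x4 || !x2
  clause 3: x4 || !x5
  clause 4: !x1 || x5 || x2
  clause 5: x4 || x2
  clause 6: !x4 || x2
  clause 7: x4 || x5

UNSATISFIABLE

Branch on x4: set x4 = false.
The clause (!x5) is unit, so x5 = false.
Now (x5) is unsatisfied and unit — conflict.
That branch fails; take x4 = true instead.
The clause (!x2) is unit, so x2 = false.
Now (x2) is unsatisfied and unit — conflict.
Neither x4 = true nor x4 = false works.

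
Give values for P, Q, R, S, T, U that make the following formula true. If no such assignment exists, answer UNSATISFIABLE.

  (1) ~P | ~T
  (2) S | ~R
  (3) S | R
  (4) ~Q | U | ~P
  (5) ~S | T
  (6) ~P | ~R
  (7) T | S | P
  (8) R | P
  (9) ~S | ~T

UNSATISFIABLE

Case P = 0:
The clause (R) is unit, so R = 1.
The clause (S) is unit, so S = 1.
The clause (T) is unit, so T = 1.
But (~T) is also a unit clause — contradiction.
Undo P and try P = 1.
The clause (~T) is unit, so T = 0.
The clause (~S) is unit, so S = 0.
The clause (~R) is unit, so R = 0.
But (R) is also a unit clause — contradiction.
Either choice for P ends in contradiction.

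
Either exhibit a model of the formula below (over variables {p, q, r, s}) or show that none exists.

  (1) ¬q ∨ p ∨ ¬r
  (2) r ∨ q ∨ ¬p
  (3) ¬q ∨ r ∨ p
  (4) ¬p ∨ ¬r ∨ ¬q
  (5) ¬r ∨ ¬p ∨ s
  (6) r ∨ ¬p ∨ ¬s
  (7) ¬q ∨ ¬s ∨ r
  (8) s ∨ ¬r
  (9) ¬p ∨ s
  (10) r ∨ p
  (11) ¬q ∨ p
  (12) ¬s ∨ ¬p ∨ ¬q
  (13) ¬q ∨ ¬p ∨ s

Try s = True.
Try r = True.
Try q = False.
No clause remains; p is free.

p: True,  q: False,  r: True,  s: True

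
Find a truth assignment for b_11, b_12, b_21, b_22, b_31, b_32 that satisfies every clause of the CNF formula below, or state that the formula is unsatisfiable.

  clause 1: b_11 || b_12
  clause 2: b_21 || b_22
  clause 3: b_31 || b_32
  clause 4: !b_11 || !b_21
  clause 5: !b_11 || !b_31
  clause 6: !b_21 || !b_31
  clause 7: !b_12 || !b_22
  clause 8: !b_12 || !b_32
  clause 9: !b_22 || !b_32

Try b_11 = true.
From the singleton clause (!b_21), b_21 = false.
From the singleton clause (b_22), b_22 = true.
From the singleton clause (!b_31), b_31 = false.
From the singleton clause (b_32), b_32 = true.
But (!b_32) is also a unit clause — contradiction.
Undo b_11 and try b_11 = false.
From the singleton clause (b_12), b_12 = true.
From the singleton clause (!b_22), b_22 = false.
From the singleton clause (b_21), b_21 = true.
From the singleton clause (!b_31), b_31 = false.
From the singleton clause (b_32), b_32 = true.
But (!b_32) is also a unit clause — contradiction.
Either choice for b_11 ends in contradiction.

UNSATISFIABLE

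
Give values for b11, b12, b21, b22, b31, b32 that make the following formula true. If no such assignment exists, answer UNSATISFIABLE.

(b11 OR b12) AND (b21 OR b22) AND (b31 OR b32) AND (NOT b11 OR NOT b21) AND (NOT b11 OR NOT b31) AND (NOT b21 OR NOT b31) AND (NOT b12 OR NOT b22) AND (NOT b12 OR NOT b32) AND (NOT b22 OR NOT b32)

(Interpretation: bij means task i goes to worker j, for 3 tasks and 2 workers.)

UNSATISFIABLE

Try b11 = true.
From the singleton clause (NOT b21), b21 = false.
From the singleton clause (b22), b22 = true.
From the singleton clause (NOT b31), b31 = false.
From the singleton clause (b32), b32 = true.
That conflicts with the unit clause (NOT b32).
So b11 must be the other value — set b11 = false.
From the singleton clause (b12), b12 = true.
From the singleton clause (NOT b22), b22 = false.
From the singleton clause (b21), b21 = true.
From the singleton clause (NOT b31), b31 = false.
From the singleton clause (b32), b32 = true.
That conflicts with the unit clause (NOT b32).
Neither b11 = true nor b11 = false works.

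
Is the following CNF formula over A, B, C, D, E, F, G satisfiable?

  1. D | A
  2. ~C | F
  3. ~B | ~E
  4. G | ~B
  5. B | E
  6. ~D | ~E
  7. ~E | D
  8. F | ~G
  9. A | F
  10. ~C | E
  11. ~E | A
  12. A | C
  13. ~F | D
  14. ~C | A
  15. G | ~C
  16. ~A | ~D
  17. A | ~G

No

Case D = 1:
(~E) alone gives E = 0.
(B) alone gives B = 1.
(G) alone gives G = 1.
(F) alone gives F = 1.
(~C) alone gives C = 0.
(A) alone gives A = 1.
That conflicts with the unit clause (~A).
Undo D and try D = 0.
(A) alone gives A = 1.
(~E) alone gives E = 0.
(B) alone gives B = 1.
(G) alone gives G = 1.
(F) alone gives F = 1.
That conflicts with the unit clause (~F).
Both values of D lead to a conflict.
No assignment satisfies every clause.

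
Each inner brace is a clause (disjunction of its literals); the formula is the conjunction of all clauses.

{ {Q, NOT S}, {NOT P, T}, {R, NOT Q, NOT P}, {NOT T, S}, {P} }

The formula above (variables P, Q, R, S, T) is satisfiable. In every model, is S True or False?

Suppose S = false.
(NOT T) alone gives T = false.
(NOT P) alone gives P = false.
Now (P) is unsatisfied and unit — conflict.
So every satisfying assignment has S = True.

True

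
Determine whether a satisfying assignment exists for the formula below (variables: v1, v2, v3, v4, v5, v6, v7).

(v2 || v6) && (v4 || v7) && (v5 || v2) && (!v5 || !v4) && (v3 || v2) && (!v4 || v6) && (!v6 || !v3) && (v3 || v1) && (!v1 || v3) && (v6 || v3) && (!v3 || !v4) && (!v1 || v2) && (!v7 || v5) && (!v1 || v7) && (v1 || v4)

Yes, satisfiable

Try v2 = true.
Try v4 = false.
(v7) alone gives v7 = true.
(v5) alone gives v5 = true.
(v1) alone gives v1 = true.
(v3) alone gives v3 = true.
(!v6) alone gives v6 = false.
This assignment satisfies each clause.
A satisfying assignment: v1 ↦ true; v2 ↦ true; v3 ↦ true; v4 ↦ false; v5 ↦ true; v6 ↦ false; v7 ↦ true.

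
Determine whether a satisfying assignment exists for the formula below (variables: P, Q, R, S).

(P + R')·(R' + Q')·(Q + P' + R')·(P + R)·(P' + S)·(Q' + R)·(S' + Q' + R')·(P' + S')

Case P = 1:
(S) alone gives S = 1.
But (S') is also a unit clause — contradiction.
That branch fails; take P = 0 instead.
(R') alone gives R = 0.
But (R) is also a unit clause — contradiction.
Neither P = 1 nor P = 0 works.
No assignment satisfies every clause.

No, unsatisfiable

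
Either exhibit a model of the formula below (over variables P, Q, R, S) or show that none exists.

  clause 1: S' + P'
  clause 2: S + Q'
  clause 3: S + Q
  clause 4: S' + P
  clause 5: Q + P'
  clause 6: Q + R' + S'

Try S = 0.
The clause (Q') is unit, so Q = 0.
That conflicts with the unit clause (Q).
Backtrack on S: now try S = 1.
The clause (P') is unit, so P = 0.
That conflicts with the unit clause (P).
Neither S = 1 nor S = 0 works.

UNSATISFIABLE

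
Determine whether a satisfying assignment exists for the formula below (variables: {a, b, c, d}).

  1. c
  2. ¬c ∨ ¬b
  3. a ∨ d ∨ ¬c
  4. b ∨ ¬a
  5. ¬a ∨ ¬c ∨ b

Unit clause (c) forces c = True.
Unit clause (¬b) forces b = False.
Unit clause (¬a) forces a = False.
Unit clause (d) forces d = True.
Every clause now holds.
A satisfying assignment: a: False,  b: False,  c: True,  d: True.

Satisfiable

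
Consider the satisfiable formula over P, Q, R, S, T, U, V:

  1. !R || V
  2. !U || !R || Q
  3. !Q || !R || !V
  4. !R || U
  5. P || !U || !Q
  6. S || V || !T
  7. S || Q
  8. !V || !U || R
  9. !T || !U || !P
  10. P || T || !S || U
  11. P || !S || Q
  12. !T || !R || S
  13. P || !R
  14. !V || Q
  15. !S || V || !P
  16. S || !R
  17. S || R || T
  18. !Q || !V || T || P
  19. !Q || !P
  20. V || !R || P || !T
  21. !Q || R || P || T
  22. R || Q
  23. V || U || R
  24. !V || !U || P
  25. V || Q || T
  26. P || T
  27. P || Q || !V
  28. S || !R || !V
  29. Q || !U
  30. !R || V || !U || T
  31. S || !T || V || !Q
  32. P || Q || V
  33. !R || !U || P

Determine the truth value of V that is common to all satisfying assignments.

True

Suppose V = false.
The clause (!R) is unit, so R = false.
The clause (Q) is unit, so Q = true.
The clause (!P) is unit, so P = false.
The clause (!U) is unit, so U = false.
But (U) is also a unit clause — contradiction.
So every satisfying assignment has V = True.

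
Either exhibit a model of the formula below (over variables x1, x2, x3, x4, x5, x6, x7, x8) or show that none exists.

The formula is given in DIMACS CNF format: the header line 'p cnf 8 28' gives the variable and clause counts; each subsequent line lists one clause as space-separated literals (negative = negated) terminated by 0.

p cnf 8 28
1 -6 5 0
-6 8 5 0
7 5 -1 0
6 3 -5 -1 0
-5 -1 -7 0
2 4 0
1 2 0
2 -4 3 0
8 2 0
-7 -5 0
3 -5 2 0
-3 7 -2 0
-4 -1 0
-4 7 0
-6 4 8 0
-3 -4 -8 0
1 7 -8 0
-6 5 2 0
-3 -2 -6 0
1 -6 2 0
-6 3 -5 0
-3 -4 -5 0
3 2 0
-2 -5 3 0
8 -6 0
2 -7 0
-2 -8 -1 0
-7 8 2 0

Branch on x2: set x2 = True.
Branch on x7: set x7 = True.
From the singleton clause (¬x5), x5 = False.
Branch on x1: set x1 = False.
From the singleton clause (¬x6), x6 = False.
Branch on x3: set x3 = False.
No clause remains; x4, x8 are free.

x1=False, x2=True, x3=False, x4=True, x5=False, x6=False, x7=True, x8=False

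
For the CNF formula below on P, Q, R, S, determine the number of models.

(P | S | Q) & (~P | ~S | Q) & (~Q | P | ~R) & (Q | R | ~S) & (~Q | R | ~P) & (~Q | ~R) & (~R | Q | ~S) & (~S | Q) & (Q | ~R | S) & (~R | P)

3

There are 2^4 = 16 truth assignments over (P, Q, R, S).
Check each against the 10 clauses (columns in the order P, Q, R, S):
  F F F F  ✗ fails (P | S | Q)
  F F F T  ✗ fails (Q | R | ~S)
  F F T F  ✗ fails (P | S | Q)
  F F T T  ✗ fails (~R | Q | ~S)
  F T F F  ✓ satisfies all
  F T F T  ✓ satisfies all
  F T T F  ✗ fails (~Q | P | ~R)
  F T T T  ✗ fails (~Q | P | ~R)
  T F F F  ✓ satisfies all
  T F F T  ✗ fails (~P | ~S | Q)
  T F T F  ✗ fails (Q | ~R | S)
  T F T T  ✗ fails (~P | ~S | Q)
  T T F F  ✗ fails (~Q | R | ~P)
  T T F T  ✗ fails (~Q | R | ~P)
  T T T F  ✗ fails (~Q | ~R)
  T T T T  ✗ fails (~Q | ~R)
3 of the 16 rows are models.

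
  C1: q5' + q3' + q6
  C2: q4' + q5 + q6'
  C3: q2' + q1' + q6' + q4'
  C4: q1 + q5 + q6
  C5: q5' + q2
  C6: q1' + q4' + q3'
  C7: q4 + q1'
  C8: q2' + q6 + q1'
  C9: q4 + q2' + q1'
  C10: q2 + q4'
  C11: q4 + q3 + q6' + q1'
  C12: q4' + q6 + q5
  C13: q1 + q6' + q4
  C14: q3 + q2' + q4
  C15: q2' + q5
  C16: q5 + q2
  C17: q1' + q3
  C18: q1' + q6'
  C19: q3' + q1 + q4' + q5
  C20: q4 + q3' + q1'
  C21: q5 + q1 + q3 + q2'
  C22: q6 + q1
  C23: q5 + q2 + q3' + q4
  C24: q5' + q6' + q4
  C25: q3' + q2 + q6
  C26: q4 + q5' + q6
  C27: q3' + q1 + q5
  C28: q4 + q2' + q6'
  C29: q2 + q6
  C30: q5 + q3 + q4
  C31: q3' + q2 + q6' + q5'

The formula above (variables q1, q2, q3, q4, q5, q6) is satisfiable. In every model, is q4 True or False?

True

Suppose q4 = 0.
Unit clause (q1') forces q1 = 0.
Unit clause (q6') forces q6 = 0.
But (q6) is also a unit clause — contradiction.
So every satisfying assignment has q4 = True.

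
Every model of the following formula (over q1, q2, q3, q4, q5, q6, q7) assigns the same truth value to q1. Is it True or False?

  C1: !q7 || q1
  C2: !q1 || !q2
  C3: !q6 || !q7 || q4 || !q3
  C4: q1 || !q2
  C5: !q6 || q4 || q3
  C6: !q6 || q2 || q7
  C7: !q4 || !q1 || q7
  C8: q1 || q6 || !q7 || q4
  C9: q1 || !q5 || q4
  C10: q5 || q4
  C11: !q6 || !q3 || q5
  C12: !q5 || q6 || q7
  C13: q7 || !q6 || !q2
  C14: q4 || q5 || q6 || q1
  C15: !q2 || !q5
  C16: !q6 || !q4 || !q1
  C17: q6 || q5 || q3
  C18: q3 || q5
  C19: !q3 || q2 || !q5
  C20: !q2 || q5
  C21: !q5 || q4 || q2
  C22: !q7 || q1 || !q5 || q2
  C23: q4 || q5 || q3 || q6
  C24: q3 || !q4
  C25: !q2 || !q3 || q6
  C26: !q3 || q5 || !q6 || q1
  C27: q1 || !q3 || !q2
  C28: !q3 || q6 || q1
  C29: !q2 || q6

Suppose q1 = false.
Unit clause (!q7) forces q7 = false.
Unit clause (!q2) forces q2 = false.
Unit clause (!q6) forces q6 = false.
Unit clause (!q5) forces q5 = false.
Unit clause (q4) forces q4 = true.
Unit clause (q3) forces q3 = true.
That conflicts with the unit clause (!q3).
So every satisfying assignment has q1 = True.

True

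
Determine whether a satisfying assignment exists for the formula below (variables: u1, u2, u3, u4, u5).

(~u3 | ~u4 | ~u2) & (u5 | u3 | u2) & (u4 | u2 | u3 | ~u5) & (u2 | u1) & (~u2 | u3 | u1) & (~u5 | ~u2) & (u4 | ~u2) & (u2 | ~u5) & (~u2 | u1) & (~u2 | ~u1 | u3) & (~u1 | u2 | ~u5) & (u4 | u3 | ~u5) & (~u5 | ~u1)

Satisfiable

Suppose u2 = 0.
The clause (u1) is unit, so u1 = 1.
The clause (~u5) is unit, so u5 = 0.
The clause (u3) is unit, so u3 = 1.
All clauses hold; u4 can take either value.
A satisfying assignment: u1 ↦ 1; u2 ↦ 0; u3 ↦ 1; u4 ↦ 1; u5 ↦ 0.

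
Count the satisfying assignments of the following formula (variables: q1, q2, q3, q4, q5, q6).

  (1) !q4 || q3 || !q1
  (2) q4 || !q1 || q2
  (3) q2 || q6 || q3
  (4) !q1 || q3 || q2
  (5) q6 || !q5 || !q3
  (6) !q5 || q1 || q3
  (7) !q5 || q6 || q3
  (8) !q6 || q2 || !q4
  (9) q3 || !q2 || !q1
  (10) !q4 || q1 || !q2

There are 2^6 = 64 truth assignments over (q1, q2, q3, q4, q5, q6).
Split on q1. With q1 = true, the clauses containing q1 are satisfied and !q1 drops from the rest; 7 of the 2^5 = 32 assignments to the other variables satisfy what remains.
With q1 = false, by the same count on the reduced clause set, 10 assignments work.
Total: 7 + 10 = 17.

17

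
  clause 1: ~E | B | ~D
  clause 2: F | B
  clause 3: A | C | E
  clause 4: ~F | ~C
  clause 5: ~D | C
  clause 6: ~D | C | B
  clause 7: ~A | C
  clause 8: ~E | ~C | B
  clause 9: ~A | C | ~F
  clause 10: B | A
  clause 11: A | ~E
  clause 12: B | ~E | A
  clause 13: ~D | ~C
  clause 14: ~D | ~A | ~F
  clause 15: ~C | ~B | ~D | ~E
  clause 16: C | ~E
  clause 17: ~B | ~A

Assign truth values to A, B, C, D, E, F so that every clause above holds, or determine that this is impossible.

Try F = 0.
(B) alone gives B = 1.
(~A) alone gives A = 0.
(~E) alone gives E = 0.
(C) alone gives C = 1.
(~D) alone gives D = 0.
This assignment satisfies each clause.

A: 0, B: 1, C: 1, D: 0, E: 0, F: 0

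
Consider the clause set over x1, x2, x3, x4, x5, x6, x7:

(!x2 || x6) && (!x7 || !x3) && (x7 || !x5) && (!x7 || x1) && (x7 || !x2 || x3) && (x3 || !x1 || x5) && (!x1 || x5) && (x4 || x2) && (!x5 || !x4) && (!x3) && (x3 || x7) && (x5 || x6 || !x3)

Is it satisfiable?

The clause (!x3) is unit, so x3 = false.
The clause (x7) is unit, so x7 = true.
The clause (x1) is unit, so x1 = true.
The clause (x5) is unit, so x5 = true.
The clause (!x4) is unit, so x4 = false.
The clause (x2) is unit, so x2 = true.
The clause (x6) is unit, so x6 = true.
Every clause now holds.
A satisfying assignment: x1 ↦ true,  x2 ↦ true,  x3 ↦ false,  x4 ↦ false,  x5 ↦ true,  x6 ↦ true,  x7 ↦ true.

Satisfiable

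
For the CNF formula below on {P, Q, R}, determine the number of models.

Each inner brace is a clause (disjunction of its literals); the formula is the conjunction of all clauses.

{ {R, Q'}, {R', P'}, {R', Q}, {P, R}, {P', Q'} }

There are 2^3 = 8 truth assignments over (P, Q, R).
Split on P. With P = 1, the clauses containing P are satisfied and P' drops from the rest; 1 of the 2^2 = 4 assignments to the other variables satisfy what remains.
With P = 0, by the same count on the reduced clause set, 1 assignment works.
(One model: P=F, Q=T, R=T.)
Total: 1 + 1 = 2.

2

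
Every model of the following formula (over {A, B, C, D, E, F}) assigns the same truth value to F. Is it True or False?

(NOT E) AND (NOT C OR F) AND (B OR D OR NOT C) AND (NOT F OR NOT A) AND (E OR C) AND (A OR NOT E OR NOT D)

Suppose F = false.
The clause (NOT E) is unit, so E = false.
The clause (NOT C) is unit, so C = false.
That conflicts with the unit clause (C).
So every satisfying assignment has F = True.

True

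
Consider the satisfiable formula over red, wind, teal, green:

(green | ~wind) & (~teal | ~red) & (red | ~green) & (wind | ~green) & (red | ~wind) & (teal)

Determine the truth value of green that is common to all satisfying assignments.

False

Suppose green = 1.
(red) alone gives red = 1.
(~teal) alone gives teal = 0.
That conflicts with the unit clause (teal).
So every satisfying assignment has green = False.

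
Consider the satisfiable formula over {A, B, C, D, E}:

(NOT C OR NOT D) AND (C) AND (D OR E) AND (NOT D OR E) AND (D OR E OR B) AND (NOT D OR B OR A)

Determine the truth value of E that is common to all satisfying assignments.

Suppose E = false.
(C) alone gives C = true.
(NOT D) alone gives D = false.
But (D) is also a unit clause — contradiction.
So every satisfying assignment has E = True.

True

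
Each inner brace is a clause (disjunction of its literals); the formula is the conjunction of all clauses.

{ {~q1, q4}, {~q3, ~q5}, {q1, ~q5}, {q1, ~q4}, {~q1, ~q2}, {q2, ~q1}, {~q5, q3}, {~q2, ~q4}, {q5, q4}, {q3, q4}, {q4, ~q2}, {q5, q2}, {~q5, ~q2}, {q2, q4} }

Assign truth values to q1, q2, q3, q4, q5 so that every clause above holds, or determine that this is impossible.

UNSATISFIABLE

Branch on q1: set q1 = 0.
The clause (~q5) is unit, so q5 = 0.
The clause (~q4) is unit, so q4 = 0.
Now (q4) is unsatisfied and unit — conflict.
That branch fails; take q1 = 1 instead.
The clause (q4) is unit, so q4 = 1.
The clause (~q2) is unit, so q2 = 0.
Now (q2) is unsatisfied and unit — conflict.
Neither q1 = 1 nor q1 = 0 works.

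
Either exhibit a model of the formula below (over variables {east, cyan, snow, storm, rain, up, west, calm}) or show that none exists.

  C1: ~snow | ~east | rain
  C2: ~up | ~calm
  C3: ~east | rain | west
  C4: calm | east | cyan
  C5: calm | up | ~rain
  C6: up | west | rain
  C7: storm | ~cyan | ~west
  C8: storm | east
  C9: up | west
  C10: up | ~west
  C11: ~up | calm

Try up = 0.
The clause (west) is unit, so west = 1.
Now (~west) is unsatisfied and unit — conflict.
Undo up and try up = 1.
The clause (~calm) is unit, so calm = 0.
Now (calm) is unsatisfied and unit — conflict.
Both values of up lead to a conflict.

UNSATISFIABLE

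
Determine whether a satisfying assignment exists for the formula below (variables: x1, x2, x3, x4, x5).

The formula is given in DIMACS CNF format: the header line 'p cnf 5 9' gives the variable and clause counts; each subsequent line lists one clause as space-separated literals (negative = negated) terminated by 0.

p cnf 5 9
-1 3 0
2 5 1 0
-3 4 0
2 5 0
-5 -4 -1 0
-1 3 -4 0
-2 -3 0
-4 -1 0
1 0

(x1) alone gives x1 = True.
(x3) alone gives x3 = True.
(x4) alone gives x4 = True.
That conflicts with the unit clause (¬x4).
No assignment satisfies every clause.

No, unsatisfiable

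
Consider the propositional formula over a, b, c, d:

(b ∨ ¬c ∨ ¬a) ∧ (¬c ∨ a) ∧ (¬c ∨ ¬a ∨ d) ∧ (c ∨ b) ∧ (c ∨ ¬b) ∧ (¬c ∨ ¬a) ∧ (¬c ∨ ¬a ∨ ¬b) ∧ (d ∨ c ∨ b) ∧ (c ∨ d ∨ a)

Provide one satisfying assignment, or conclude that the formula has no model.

Suppose c = False.
The clause (b) is unit, so b = True.
But (¬b) is also a unit clause — contradiction.
That branch fails; take c = True instead.
The clause (a) is unit, so a = True.
But (¬a) is also a unit clause — contradiction.
Neither c = True nor c = False works.

UNSATISFIABLE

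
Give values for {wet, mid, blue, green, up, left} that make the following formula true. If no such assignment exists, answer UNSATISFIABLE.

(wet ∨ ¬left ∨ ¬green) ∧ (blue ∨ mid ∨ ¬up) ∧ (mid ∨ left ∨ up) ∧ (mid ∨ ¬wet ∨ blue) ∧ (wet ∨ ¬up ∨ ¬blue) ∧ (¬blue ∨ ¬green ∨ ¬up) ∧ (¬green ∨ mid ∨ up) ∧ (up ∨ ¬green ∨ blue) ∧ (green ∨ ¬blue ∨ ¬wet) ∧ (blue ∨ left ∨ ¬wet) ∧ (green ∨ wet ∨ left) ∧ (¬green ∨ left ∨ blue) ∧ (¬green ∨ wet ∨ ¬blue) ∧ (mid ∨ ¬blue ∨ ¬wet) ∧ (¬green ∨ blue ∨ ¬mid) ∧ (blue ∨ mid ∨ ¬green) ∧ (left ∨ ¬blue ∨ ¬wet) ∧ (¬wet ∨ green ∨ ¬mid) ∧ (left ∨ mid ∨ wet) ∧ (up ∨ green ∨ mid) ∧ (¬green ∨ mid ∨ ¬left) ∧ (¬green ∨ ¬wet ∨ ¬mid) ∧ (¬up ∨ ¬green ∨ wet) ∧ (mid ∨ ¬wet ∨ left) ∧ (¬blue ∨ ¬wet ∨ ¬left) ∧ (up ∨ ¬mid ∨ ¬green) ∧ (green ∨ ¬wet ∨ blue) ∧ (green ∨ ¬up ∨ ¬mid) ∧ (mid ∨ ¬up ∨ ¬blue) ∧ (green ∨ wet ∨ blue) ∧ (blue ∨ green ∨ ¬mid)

Suppose wet = False.
Suppose left = True.
(¬green) alone gives green = False.
(blue) alone gives blue = True.
(¬up) alone gives up = False.
(mid) alone gives mid = True.
Every clause now holds.

wet: False,  mid: True,  blue: True,  green: False,  up: False,  left: True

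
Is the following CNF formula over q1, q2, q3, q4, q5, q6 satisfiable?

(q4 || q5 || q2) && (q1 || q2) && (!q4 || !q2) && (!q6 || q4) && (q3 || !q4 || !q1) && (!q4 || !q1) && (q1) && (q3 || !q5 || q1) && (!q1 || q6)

No

The clause (q1) is unit, so q1 = true.
The clause (!q4) is unit, so q4 = false.
The clause (!q6) is unit, so q6 = false.
That conflicts with the unit clause (q6).
No assignment satisfies every clause.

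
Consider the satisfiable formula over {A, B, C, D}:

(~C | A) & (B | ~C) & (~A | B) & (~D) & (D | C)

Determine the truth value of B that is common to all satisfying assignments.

True

Suppose B = 0.
Unit clause (~C) forces C = 0.
Unit clause (~A) forces A = 0.
Unit clause (~D) forces D = 0.
Now (D) is unsatisfied and unit — conflict.
So every satisfying assignment has B = True.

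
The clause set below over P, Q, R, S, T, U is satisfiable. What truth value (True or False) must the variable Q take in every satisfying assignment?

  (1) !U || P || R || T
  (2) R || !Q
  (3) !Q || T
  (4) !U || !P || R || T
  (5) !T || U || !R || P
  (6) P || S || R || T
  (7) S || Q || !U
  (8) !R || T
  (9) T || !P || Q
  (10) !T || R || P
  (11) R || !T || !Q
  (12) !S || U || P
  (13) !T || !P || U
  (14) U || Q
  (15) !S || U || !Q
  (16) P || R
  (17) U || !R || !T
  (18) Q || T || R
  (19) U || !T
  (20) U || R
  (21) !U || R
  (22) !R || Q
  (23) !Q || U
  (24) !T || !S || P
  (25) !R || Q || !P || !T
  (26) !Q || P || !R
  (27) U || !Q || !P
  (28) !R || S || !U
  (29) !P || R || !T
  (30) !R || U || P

Suppose Q = false.
The clause (U) is unit, so U = true.
The clause (S) is unit, so S = true.
The clause (R) is unit, so R = true.
Now (!R) is unsatisfied and unit — conflict.
So every satisfying assignment has Q = True.

True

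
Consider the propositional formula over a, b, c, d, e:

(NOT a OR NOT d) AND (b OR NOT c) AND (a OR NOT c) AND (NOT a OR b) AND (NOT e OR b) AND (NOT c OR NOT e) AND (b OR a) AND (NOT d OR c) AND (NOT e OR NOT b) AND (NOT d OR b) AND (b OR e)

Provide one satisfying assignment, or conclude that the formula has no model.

a ↦ true; b ↦ true; c ↦ true; d ↦ false; e ↦ false

Suppose a = true.
The clause (NOT d) is unit, so d = false.
The clause (b) is unit, so b = true.
The clause (NOT e) is unit, so e = false.
No clause remains; c is free.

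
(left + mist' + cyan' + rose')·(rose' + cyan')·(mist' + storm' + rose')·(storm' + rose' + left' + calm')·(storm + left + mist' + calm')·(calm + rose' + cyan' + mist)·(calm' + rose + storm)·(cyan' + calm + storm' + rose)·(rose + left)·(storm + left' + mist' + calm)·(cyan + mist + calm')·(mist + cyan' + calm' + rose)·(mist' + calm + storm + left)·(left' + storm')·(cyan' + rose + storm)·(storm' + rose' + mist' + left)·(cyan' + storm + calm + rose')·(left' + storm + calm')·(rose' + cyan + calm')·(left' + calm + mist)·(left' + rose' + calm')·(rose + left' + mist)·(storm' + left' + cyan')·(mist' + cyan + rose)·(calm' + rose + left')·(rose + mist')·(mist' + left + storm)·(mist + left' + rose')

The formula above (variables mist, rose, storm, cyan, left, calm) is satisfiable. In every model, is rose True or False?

True

Suppose rose = 0.
The clause (left) is unit, so left = 1.
The clause (storm') is unit, so storm = 0.
The clause (calm') is unit, so calm = 0.
The clause (mist') is unit, so mist = 0.
Now (mist) is unsatisfied and unit — conflict.
So every satisfying assignment has rose = True.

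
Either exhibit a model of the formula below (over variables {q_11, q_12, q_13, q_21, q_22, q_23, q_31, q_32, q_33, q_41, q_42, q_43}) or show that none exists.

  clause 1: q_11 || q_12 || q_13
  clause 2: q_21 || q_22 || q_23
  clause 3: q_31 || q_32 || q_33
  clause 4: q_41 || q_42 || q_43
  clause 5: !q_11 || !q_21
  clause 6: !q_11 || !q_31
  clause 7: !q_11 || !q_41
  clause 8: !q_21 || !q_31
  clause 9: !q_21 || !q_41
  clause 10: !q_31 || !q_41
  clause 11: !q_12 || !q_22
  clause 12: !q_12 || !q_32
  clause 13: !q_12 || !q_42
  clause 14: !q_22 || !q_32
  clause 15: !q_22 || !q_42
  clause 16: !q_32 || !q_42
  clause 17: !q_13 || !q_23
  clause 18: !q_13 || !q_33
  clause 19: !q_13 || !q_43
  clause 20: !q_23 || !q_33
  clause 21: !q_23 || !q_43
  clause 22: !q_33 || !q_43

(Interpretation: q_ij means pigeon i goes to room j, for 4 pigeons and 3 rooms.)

UNSATISFIABLE

Case q_11 = false:
Case q_12 = true:
From the singleton clause (!q_22), q_22 = false.
From the singleton clause (!q_32), q_32 = false.
From the singleton clause (!q_42), q_42 = false.
Case q_21 = true:
From the singleton clause (!q_31), q_31 = false.
From the singleton clause (q_33), q_33 = true.
From the singleton clause (!q_41), q_41 = false.
From the singleton clause (q_43), q_43 = true.
Now (!q_43) is unsatisfied and unit — conflict.
So q_21 must be the other value — set q_21 = false.
From the singleton clause (q_23), q_23 = true.
From the singleton clause (!q_13), q_13 = false.
From the singleton clause (!q_33), q_33 = false.
From the singleton clause (q_31), q_31 = true.
From the singleton clause (!q_41), q_41 = false.
From the singleton clause (q_43), q_43 = true.
Now (!q_43) is unsatisfied and unit — conflict.
Either choice for q_21 ends in contradiction.
So q_12 must be the other value — set q_12 = false.
From the singleton clause (q_13), q_13 = true.
From the singleton clause (!q_23), q_23 = false.
From the singleton clause (!q_33), q_33 = false.
From the singleton clause (!q_43), q_43 = false.
Case q_21 = true:
From the singleton clause (!q_31), q_31 = false.
From the singleton clause (q_32), q_32 = true.
From the singleton clause (!q_41), q_41 = false.
From the singleton clause (q_42), q_42 = true.
Now (!q_42) is unsatisfied and unit — conflict.
So q_21 must be the other value — set q_21 = false.
From the singleton clause (q_22), q_22 = true.
From the singleton clause (!q_32), q_32 = false.
From the singleton clause (q_31), q_31 = true.
From the singleton clause (!q_41), q_41 = false.
From the singleton clause (q_42), q_42 = true.
Now (!q_42) is unsatisfied and unit — conflict.
Either choice for q_21 ends in contradiction.
Either choice for q_12 ends in contradiction.
So q_11 must be the other value — set q_11 = true.
From the singleton clause (!q_21), q_21 = false.
From the singleton clause (!q_31), q_31 = false.
From the singleton clause (!q_41), q_41 = false.
Case q_22 = true:
From the singleton clause (!q_12), q_12 = false.
From the singleton clause (!q_32), q_32 = false.
From the singleton clause (q_33), q_33 = true.
From the singleton clause (!q_42), q_42 = false.
From the singleton clause (q_43), q_43 = true.
Now (!q_43) is unsatisfied and unit — conflict.
So q_22 must be the other value — set q_22 = false.
From the singleton clause (q_23), q_23 = true.
From the singleton clause (!q_13), q_13 = false.
From the singleton clause (!q_33), q_33 = false.
From the singleton clause (q_32), q_32 = true.
From the singleton clause (!q_12), q_12 = false.
From the singleton clause (!q_42), q_42 = false.
From the singleton clause (q_43), q_43 = true.
Now (!q_43) is unsatisfied and unit — conflict.
Either choice for q_22 ends in contradiction.
Either choice for q_11 ends in contradiction.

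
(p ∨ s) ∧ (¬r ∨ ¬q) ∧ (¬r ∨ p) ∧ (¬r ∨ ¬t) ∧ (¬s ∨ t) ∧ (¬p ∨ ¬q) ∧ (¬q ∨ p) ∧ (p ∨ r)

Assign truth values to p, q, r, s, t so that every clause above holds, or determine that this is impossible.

Case p = True:
Unit clause (¬q) forces q = False.
Case r = False:
Case s = True:
Unit clause (t) forces t = True.
All clauses are satisfied.

p: True,  q: False,  r: False,  s: True,  t: True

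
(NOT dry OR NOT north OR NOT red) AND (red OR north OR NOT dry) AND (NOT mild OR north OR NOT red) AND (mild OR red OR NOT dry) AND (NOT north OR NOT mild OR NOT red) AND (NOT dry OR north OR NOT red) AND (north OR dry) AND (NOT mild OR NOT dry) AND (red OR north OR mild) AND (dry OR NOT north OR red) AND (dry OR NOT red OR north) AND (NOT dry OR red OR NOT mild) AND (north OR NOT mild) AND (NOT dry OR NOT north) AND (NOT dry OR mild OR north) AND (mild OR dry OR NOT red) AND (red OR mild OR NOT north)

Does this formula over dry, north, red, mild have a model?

No, unsatisfiable

Branch on north: set north = true.
The clause (NOT dry) is unit, so dry = false.
The clause (red) is unit, so red = true.
The clause (NOT mild) is unit, so mild = false.
But (mild) is also a unit clause — contradiction.
That branch fails; take north = false instead.
The clause (dry) is unit, so dry = true.
The clause (red) is unit, so red = true.
But (NOT red) is also a unit clause — contradiction.
Either choice for north ends in contradiction.
No assignment satisfies every clause.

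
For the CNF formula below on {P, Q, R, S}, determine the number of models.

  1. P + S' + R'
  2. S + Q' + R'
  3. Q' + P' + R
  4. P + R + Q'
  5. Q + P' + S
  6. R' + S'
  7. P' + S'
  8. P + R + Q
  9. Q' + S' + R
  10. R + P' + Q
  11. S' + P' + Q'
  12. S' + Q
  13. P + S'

There are 2^4 = 16 truth assignments over (P, Q, R, S).
Split on S. With S = 1, the clauses containing S are satisfied and S' drops from the rest; 0 of the 2^3 = 8 assignments to the other variables satisfy what remains.
With S = 0, by the same count on the reduced clause set, 1 assignment works.
(One model: P=F, Q=F, R=T, S=F.)
Total: 0 + 1 = 1.

1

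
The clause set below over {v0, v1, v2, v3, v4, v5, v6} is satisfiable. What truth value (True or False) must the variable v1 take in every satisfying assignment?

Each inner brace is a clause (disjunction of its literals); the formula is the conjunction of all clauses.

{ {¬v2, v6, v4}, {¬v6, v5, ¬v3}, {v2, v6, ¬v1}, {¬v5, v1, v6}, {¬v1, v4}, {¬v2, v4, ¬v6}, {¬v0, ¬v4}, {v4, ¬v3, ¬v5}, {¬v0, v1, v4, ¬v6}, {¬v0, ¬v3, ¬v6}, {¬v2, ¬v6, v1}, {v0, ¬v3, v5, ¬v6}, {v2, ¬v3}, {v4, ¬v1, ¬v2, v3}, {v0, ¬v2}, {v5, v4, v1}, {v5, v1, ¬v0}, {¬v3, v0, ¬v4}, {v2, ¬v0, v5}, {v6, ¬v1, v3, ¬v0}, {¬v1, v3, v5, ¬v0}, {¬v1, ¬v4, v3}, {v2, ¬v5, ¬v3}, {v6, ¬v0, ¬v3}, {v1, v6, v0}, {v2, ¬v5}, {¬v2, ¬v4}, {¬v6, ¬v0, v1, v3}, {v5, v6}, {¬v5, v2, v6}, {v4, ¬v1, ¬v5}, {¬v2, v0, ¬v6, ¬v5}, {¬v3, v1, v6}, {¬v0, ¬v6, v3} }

False

Suppose v1 = True.
Unit clause (v4) forces v4 = True.
Unit clause (¬v0) forces v0 = False.
Unit clause (¬v2) forces v2 = False.
Unit clause (v6) forces v6 = True.
Unit clause (¬v3) forces v3 = False.
But (v3) is also a unit clause — contradiction.
So every satisfying assignment has v1 = False.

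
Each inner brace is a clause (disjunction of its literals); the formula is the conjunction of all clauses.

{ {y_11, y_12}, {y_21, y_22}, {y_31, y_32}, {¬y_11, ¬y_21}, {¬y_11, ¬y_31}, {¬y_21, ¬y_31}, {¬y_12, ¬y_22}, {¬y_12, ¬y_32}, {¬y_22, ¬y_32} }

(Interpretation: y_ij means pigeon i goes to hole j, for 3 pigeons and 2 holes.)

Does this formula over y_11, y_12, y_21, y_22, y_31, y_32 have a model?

Suppose y_11 = True.
From the singleton clause (¬y_21), y_21 = False.
From the singleton clause (y_22), y_22 = True.
From the singleton clause (¬y_31), y_31 = False.
From the singleton clause (y_32), y_32 = True.
Now (¬y_32) is unsatisfied and unit — conflict.
Undo y_11 and try y_11 = False.
From the singleton clause (y_12), y_12 = True.
From the singleton clause (¬y_22), y_22 = False.
From the singleton clause (y_21), y_21 = True.
From the singleton clause (¬y_31), y_31 = False.
From the singleton clause (y_32), y_32 = True.
Now (¬y_32) is unsatisfied and unit — conflict.
Both values of y_11 lead to a conflict.
No assignment satisfies every clause.

No, unsatisfiable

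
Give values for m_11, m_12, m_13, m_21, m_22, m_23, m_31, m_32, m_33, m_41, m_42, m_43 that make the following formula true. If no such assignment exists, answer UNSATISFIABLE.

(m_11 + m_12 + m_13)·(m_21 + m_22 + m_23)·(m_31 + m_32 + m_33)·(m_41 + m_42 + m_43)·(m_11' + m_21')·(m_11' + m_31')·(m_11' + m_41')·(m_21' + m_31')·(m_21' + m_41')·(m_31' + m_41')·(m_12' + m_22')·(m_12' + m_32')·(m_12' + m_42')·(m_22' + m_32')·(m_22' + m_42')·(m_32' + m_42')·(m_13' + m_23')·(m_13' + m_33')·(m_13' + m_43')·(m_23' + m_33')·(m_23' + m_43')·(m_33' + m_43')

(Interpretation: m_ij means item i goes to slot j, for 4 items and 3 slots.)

Suppose m_11 = 0.
Suppose m_12 = 1.
From the singleton clause (m_22'), m_22 = 0.
From the singleton clause (m_32'), m_32 = 0.
From the singleton clause (m_42'), m_42 = 0.
Suppose m_21 = 1.
From the singleton clause (m_31'), m_31 = 0.
From the singleton clause (m_33), m_33 = 1.
From the singleton clause (m_41'), m_41 = 0.
From the singleton clause (m_43), m_43 = 1.
That conflicts with the unit clause (m_43').
That branch fails; take m_21 = 0 instead.
From the singleton clause (m_23), m_23 = 1.
From the singleton clause (m_13'), m_13 = 0.
From the singleton clause (m_33'), m_33 = 0.
From the singleton clause (m_31), m_31 = 1.
From the singleton clause (m_41'), m_41 = 0.
From the singleton clause (m_43), m_43 = 1.
That conflicts with the unit clause (m_43').
Neither m_21 = 1 nor m_21 = 0 works.
That branch fails; take m_12 = 0 instead.
From the singleton clause (m_13), m_13 = 1.
From the singleton clause (m_23'), m_23 = 0.
From the singleton clause (m_33'), m_33 = 0.
From the singleton clause (m_43'), m_43 = 0.
Suppose m_21 = 1.
From the singleton clause (m_31'), m_31 = 0.
From the singleton clause (m_32), m_32 = 1.
From the singleton clause (m_41'), m_41 = 0.
From the singleton clause (m_42), m_42 = 1.
That conflicts with the unit clause (m_42').
That branch fails; take m_21 = 0 instead.
From the singleton clause (m_22), m_22 = 1.
From the singleton clause (m_32'), m_32 = 0.
From the singleton clause (m_31), m_31 = 1.
From the singleton clause (m_41'), m_41 = 0.
From the singleton clause (m_42), m_42 = 1.
That conflicts with the unit clause (m_42').
Neither m_21 = 1 nor m_21 = 0 works.
Neither m_12 = 1 nor m_12 = 0 works.
That branch fails; take m_11 = 1 instead.
From the singleton clause (m_21'), m_21 = 0.
From the singleton clause (m_31'), m_31 = 0.
From the singleton clause (m_41'), m_41 = 0.
Suppose m_22 = 1.
From the singleton clause (m_12'), m_12 = 0.
From the singleton clause (m_32'), m_32 = 0.
From the singleton clause (m_33), m_33 = 1.
From the singleton clause (m_42'), m_42 = 0.
From the singleton clause (m_43), m_43 = 1.
That conflicts with the unit clause (m_43').
That branch fails; take m_22 = 0 instead.
From the singleton clause (m_23), m_23 = 1.
From the singleton clause (m_13'), m_13 = 0.
From the singleton clause (m_33'), m_33 = 0.
From the singleton clause (m_32), m_32 = 1.
From the singleton clause (m_12'), m_12 = 0.
From the singleton clause (m_42'), m_42 = 0.
From the singleton clause (m_43), m_43 = 1.
That conflicts with the unit clause (m_43').
Neither m_22 = 1 nor m_22 = 0 works.
Neither m_11 = 1 nor m_11 = 0 works.

UNSATISFIABLE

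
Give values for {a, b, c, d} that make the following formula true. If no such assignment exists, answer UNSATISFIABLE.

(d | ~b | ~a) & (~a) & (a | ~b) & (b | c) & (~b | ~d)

(~a) alone gives a = 0.
(~b) alone gives b = 0.
(c) alone gives c = 1.
All clauses hold; d can take either value.

a=0; b=0; c=1; d=0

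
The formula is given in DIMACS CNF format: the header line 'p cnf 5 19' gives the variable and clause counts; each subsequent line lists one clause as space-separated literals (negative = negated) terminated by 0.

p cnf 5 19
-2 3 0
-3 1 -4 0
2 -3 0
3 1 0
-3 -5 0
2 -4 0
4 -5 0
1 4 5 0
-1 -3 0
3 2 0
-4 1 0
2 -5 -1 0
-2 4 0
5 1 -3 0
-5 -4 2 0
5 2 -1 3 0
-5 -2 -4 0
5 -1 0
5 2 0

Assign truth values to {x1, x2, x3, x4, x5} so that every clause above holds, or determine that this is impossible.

UNSATISFIABLE

Try x2 = False.
(¬x3) alone gives x3 = False.
But (x3) is also a unit clause — contradiction.
So x2 must be the other value — set x2 = True.
(x3) alone gives x3 = True.
(¬x5) alone gives x5 = False.
(¬x1) alone gives x1 = False.
But (x1) is also a unit clause — contradiction.
Either choice for x2 ends in contradiction.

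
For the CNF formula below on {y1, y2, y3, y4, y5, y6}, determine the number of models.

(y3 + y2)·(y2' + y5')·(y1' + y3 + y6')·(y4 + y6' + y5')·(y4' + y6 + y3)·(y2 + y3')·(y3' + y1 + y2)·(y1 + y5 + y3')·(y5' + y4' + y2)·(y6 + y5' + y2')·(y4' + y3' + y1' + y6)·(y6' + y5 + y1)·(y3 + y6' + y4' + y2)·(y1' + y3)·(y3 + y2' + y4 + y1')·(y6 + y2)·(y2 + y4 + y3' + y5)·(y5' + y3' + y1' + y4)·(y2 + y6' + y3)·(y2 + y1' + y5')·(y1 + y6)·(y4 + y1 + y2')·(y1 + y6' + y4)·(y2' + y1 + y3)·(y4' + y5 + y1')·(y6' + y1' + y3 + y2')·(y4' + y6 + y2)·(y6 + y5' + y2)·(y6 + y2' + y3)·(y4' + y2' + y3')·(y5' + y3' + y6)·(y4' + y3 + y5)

There are 2^6 = 64 truth assignments over (y1, y2, y3, y4, y5, y6).
Split on y5. With y5 = 1, the clauses containing y5 are satisfied and y5' drops from the rest; 0 of the 2^5 = 32 assignments to the other variables satisfy what remains.
With y5 = 0, by the same count on the reduced clause set, 2 assignments work.
Total: 0 + 2 = 2.

2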